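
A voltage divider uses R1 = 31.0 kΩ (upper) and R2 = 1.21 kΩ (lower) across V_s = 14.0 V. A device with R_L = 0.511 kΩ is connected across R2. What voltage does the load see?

First combine the lower leg with the load: R2 ‖ R_L = 0.3593 kΩ.
Then V_out = V_s · R2'/(R1 + R2') = 14.0 × 0.3593/31.36 = 0.1604 V.
(Unloaded it would be 0.526 V; the load pulls it down.)

V_out ≈ 0.160 V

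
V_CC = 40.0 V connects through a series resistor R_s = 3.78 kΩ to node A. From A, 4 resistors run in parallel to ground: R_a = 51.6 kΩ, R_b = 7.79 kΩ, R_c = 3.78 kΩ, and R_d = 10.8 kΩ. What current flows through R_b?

Combine the parallel branches: R_p = (1/51.6 + 1/7.79 + 1/3.78 + 1/10.8)⁻¹ = 1.981 kΩ.
Node voltage V_A = V_CC · R_p/(R_s + R_p) = 40.0 × 0.3438 = 13.75 V.
Branch current I = V_A/R_b = 13.75/7.79 = 1.765 mA.
(Check via current divider: I_total = 6.944 mA; share G_k/ΣG = 0.2543 → same result.)

I ≈ 1.77 mA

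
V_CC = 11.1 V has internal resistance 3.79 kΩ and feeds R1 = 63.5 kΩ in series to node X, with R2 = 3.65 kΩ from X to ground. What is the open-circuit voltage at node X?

V_th ≈ 0.571 V

R1' = 3.79 + 63.5 = 67.29 kΩ (source resistance + R1).
V_th is the unloaded tap voltage: V_CC · R2/(R1'+R2) = 11.1 × 0.05145 = 0.5711 V.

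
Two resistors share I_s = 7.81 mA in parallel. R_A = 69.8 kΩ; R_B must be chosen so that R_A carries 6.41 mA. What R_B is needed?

R_B ≈ 320 kΩ

Two-branch current divider: I_A = I_s · R_B/(R_A + R_B).
With f = 0.8207, R_B = R_A · f/(1−f) = 69.8 × 4.579 = 319.6 kΩ.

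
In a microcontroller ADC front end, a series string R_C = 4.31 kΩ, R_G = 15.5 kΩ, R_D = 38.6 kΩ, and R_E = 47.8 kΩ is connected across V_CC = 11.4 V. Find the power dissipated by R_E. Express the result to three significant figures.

P ≈ 0.551 mW

ΣR = 106.2 kΩ → I = 11.4/106.2 = 0.1073 mA.
V(R_E) = I·R = 5.131 V; P = V·I = 5.131 × 0.1073 = 0.5507 mW.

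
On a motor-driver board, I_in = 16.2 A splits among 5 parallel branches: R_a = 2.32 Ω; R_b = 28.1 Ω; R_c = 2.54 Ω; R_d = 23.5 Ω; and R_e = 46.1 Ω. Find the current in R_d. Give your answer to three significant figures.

I ≈ 0.746 A

ΣG = 1/2.32 + 1/28.1 + 1/2.54 + 1/23.5 + 1/46.1 = 0.9246.
Current divider: I(R_d) = I_in · G_k/ΣG = 16.2 × (0.04255/0.9246) = 16.2 × 0.04602 = 0.7456 A.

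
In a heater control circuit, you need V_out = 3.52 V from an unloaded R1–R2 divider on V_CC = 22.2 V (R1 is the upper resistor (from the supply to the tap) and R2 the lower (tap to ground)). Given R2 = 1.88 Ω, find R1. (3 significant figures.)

R1 ≈ 9.98 Ω

V_out/V_CC = R2/(R1+R2) = 0.1586.
R1 = R2·(1/k − 1) = 1.88 × 5.307 = 9.977 Ω.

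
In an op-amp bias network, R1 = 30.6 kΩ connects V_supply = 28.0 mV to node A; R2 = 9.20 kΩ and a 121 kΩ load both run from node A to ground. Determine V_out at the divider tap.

R2 ‖ R_L = (9.20 × 121)/(9.20 + 121) = 8.550 kΩ.
Then V_out = V_supply · R2'/(R1 + R2') = 28.0 × 8.550/39.15 = 6.115 mV.

V_out ≈ 6.11 mV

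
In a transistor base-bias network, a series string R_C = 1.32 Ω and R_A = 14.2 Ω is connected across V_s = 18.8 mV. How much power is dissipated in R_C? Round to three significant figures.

The common current is I = 18.8/15.52 = 1.211 mA.
P = I²R = 1.467 × 1.32 = 1.937 µW.

P ≈ 1.94 µW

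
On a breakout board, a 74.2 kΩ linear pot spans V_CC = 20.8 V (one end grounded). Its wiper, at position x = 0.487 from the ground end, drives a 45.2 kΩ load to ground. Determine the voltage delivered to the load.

Split the track: R_lower = x·R_p = 36.14 kΩ, R_upper = (1−x)·R_p = 38.06 kΩ.
Lower segment in parallel with the load: 36.14 ‖ 45.2 = 20.08 kΩ.
Then V_out = V_CC · 20.08/(38.06 + 20.08) = 7.183 V.
(Unloaded: V_out = x·V_CC = 10.1 V.)

V_out ≈ 7.18 V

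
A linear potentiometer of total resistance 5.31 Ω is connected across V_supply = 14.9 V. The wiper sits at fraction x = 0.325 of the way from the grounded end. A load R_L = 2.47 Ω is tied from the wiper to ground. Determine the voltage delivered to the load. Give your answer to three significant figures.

V_out ≈ 3.29 V

Split the track: R_lower = x·R_p = 1.726 Ω, R_upper = (1−x)·R_p = 3.584 Ω.
R_L loads the lower segment: effective lower R = 1.016 Ω.
V_out = 14.9 × 1.016/(3.584 + 1.016) = 3.291 V.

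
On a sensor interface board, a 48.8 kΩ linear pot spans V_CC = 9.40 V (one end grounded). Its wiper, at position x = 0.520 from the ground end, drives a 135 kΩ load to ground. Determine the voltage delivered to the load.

Lower segment x·R_p = 25.38 kΩ; upper segment (1−x)·R_p = 23.42 kΩ.
R_L loads the lower segment: effective lower R = 21.36 kΩ.
Then V_out = V_CC · 21.36/(23.42 + 21.36) = 4.483 V.

V_out ≈ 4.48 V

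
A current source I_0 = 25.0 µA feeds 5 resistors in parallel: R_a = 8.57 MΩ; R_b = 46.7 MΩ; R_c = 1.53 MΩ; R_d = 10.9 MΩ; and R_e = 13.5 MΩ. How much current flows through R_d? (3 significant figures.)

I ≈ 2.40 µA

ΣG = 1/8.57 + 1/46.7 + 1/1.53 + 1/10.9 + 1/13.5 = 0.9575.
R_d takes the fraction G_k/ΣG = 0.09174/0.9575 = 0.09581, so I = 25.0 × 0.09581 = 2.395 µA.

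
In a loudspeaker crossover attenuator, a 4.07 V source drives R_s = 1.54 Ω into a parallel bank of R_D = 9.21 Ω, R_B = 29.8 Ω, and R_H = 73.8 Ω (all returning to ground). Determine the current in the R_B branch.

Combine the parallel branches: R_p = (1/9.21 + 1/29.8 + 1/73.8)⁻¹ = 6.423 Ω.
V_A = 4.07 × 6.423/7.963 = 3.283 V.
Branch current I = V_A/R_B = 3.283/29.8 = 0.1102 A.
(Equivalently: I_total = 0.5111 A, then current-divider fraction G_k/ΣG = 0.2155.)

I ≈ 0.110 A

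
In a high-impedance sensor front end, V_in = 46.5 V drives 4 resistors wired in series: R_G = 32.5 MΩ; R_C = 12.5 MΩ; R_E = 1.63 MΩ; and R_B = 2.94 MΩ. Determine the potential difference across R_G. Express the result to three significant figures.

V ≈ 30.5 V

ΣR = 32.5 + 12.5 + 1.63 + 2.94 = 49.57 MΩ.
V = V_in · R/ΣR = 46.5 × 0.6556 = 30.49 V.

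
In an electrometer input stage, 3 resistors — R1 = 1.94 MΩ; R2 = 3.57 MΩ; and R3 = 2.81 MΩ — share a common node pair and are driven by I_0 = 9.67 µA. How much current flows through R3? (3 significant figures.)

Conductances: ΣG = 1/1.94 + 1/3.57 + 1/2.81 = 1.151 (1/MΩ).
R3 takes the fraction G_k/ΣG = 0.3559/1.151 = 0.3091, so I = 9.67 × 0.3091 = 2.989 µA.

I ≈ 2.99 µA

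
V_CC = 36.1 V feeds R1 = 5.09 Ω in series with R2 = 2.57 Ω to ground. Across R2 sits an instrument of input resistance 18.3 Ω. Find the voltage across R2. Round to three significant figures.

R2 ‖ R_L = (2.57 × 18.3)/(2.57 + 18.3) = 2.254 Ω.
Then V_out = V_CC · R2'/(R1 + R2') = 36.1 × 2.254/7.344 = 11.08 V.
(Unloaded it would be 12.1 V; the load pulls it down.)

V_out ≈ 11.1 V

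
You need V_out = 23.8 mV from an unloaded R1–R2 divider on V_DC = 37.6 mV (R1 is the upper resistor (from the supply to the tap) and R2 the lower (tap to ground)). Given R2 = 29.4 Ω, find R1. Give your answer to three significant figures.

R1 ≈ 17.0 Ω

V_out/V_DC = R2/(R1+R2) = 0.6330.
Rearranging, R1 = R2·(1−k)/k = 29.4 × 0.5798 = 17.05 Ω.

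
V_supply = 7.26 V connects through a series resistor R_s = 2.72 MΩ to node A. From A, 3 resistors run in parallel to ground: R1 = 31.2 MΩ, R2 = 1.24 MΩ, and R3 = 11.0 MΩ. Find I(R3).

Equivalent of the parallel group: R_p = 1.076 MΩ.
V_A by voltage divider: V_A = 7.26 × 1.076/(2.72 + 1.076) = 2.058 V.
I(R3) = V_A / R3 = 2.058/11.0 = 0.1871 µA.

I ≈ 0.187 µA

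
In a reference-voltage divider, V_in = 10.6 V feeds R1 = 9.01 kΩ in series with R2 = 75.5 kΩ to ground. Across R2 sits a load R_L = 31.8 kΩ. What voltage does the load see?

V_out ≈ 7.56 V

First combine the lower leg with the load: R2 ‖ R_L = 22.38 kΩ.
Then V_out = V_in · R2'/(R1 + R2') = 10.6 × 22.38/31.39 = 7.557 V.
(Unloaded it would be 9.47 V; the load pulls it down.)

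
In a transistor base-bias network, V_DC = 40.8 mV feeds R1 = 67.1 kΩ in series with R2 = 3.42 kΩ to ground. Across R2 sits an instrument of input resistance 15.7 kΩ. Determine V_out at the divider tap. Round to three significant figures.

The load sits in parallel with R2, giving an effective lower resistance R2' = R2·R_L/(R2+R_L) = 2.808 kΩ.
Voltage divider with the loaded lower leg: V_out = 40.8 × 2.808/(67.1 + 2.808) = 40.8 × 0.04017 = 1.639 mV.
(Unloaded it would be 1.98 mV; the load pulls it down.)

V_out ≈ 1.64 mV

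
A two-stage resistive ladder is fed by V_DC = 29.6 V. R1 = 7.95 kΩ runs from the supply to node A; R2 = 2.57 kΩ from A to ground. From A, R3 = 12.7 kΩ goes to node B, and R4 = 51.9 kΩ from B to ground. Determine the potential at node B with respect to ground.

Looking into the second stage from A: R3 + R4 = 64.60 kΩ appears in parallel with R2.
Effective lower resistance at A: R2 ‖ 64.60 = 2.472 kΩ.
First divider: V_A = V_DC · 2.472/(7.95 + 2.472) = 7.020 V.
V_B = V_A × 0.8034 = 5.640 V.

V_B ≈ 5.64 V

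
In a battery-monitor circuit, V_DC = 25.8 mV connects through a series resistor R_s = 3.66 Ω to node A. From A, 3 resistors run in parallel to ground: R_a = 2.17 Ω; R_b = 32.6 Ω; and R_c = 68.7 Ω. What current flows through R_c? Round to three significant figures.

I ≈ 0.132 mA

Combine the parallel branches: R_p = (1/2.17 + 1/32.6 + 1/68.7)⁻¹ = 1.976 Ω.
V_A by voltage divider: V_A = 25.8 × 1.976/(3.66 + 1.976) = 9.046 mV.
I(R_c) = V_A / R_c = 9.046/68.7 = 0.1317 mA.
(Equivalently: I_total = 4.578 mA, then current-divider fraction G_k/ΣG = 0.02876.)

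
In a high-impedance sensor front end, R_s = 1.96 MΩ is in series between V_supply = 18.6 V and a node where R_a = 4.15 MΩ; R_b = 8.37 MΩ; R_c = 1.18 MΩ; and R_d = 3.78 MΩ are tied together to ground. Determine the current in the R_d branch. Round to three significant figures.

Combine the parallel branches: R_p = (1/4.15 + 1/8.37 + 1/1.18 + 1/3.78)⁻¹ = 0.6791 MΩ.
Node voltage V_A = V_supply · R_p/(R_s + R_p) = 18.6 × 0.2573 = 4.786 V.
I(R_d) = V_A / R_d = 4.786/3.78 = 1.266 µA.
(Equivalently: I_total = 7.048 µA, then current-divider fraction G_k/ΣG = 0.1797.)

I ≈ 1.27 µA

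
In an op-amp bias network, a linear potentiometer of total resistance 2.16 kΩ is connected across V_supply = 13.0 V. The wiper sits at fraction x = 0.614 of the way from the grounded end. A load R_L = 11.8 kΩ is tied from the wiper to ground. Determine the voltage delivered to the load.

The pot divides into 0.8338 kΩ above the wiper and 1.326 kΩ below.
(x·R_p) ‖ R_L = 1.192 kΩ.
Then V_out = V_supply · 1.192/(0.8338 + 1.192) = 7.650 V.
(Unloaded: V_out = x·V_supply = 7.98 V.)

V_out ≈ 7.65 V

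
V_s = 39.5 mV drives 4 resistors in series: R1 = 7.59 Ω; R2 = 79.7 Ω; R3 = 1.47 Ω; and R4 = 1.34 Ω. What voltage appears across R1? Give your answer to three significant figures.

ΣR = 7.59 + 79.7 + 1.47 + 1.34 = 90.10 Ω.
V = V_s · R/ΣR = 39.5 × 0.08424 = 3.327 mV.

V ≈ 3.33 mV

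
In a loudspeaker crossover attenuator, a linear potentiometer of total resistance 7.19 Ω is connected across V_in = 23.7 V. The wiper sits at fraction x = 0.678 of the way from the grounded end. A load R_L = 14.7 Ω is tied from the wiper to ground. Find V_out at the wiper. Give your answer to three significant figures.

Split the track: R_lower = x·R_p = 4.875 Ω, R_upper = (1−x)·R_p = 2.315 Ω.
(x·R_p) ‖ R_L = 3.661 Ω.
V_out = 23.7 × 3.661/(2.315 + 3.661) = 14.52 V.

V_out ≈ 14.5 V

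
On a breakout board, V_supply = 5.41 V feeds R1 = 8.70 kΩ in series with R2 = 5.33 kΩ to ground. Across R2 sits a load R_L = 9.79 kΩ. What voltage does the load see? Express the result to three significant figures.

First combine the lower leg with the load: R2 ‖ R_L = 3.451 kΩ.
Now apply the divider: V_out = 5.41 × 0.2840 = 1.537 V.
(Unloaded it would be 2.06 V; the load pulls it down.)

V_out ≈ 1.54 V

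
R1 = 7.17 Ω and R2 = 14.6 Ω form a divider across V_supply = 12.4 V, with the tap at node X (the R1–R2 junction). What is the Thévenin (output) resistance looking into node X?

With V_supply suppressed (replaced by a short), R_th = R1 ‖ R2 = (7.170 × 14.6)/(7.170 + 14.6) = 4.809 Ω.

R_th ≈ 4.81 Ω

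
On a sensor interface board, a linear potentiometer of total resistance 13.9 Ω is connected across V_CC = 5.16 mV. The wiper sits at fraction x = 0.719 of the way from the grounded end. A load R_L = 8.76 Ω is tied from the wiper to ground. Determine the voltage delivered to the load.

The pot divides into 3.906 Ω above the wiper and 9.994 Ω below.
R_L loads the lower segment: effective lower R = 4.668 Ω.
V_out = 5.16 × 4.668/(3.906 + 4.668) = 2.809 mV.

V_out ≈ 2.81 mV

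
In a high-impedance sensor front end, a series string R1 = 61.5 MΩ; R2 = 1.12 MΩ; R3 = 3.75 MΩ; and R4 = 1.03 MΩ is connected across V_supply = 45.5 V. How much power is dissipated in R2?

P ≈ 0.510 µW

ΣR = 67.40 MΩ → I = 45.5/67.40 = 0.6751 µA.
V(R2) = I·R = 0.7561 V; P = V·I = 0.7561 × 0.6751 = 0.5104 µW.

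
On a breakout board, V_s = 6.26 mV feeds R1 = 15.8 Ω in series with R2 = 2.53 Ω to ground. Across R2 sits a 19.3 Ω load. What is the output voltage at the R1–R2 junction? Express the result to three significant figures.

R2 ‖ R_L = (2.53 × 19.3)/(2.53 + 19.3) = 2.237 Ω.
Now apply the divider: V_out = 6.26 × 0.1240 = 0.7763 mV.
(Unloaded it would be 0.864 mV; the load pulls it down.)

V_out ≈ 0.776 mV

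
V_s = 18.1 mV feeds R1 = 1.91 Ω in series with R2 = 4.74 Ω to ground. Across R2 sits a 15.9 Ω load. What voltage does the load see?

V_out ≈ 11.9 mV

R2 ‖ R_L = (4.74 × 15.9)/(4.74 + 15.9) = 3.651 Ω.
Then V_out = V_s · R2'/(R1 + R2') = 18.1 × 3.651/5.561 = 11.88 mV.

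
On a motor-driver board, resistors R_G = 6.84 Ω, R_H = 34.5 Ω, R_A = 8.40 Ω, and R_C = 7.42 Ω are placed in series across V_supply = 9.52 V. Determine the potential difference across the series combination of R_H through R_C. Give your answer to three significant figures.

V ≈ 8.38 V

Series total: ΣR = 6.84 + 34.5 + 8.40 + 7.42 = 57.16 Ω.
R_{R_H..R_C} = 34.5 + 8.40 + 7.42 = 50.32 Ω.
By the voltage-divider rule, V = 9.52 × 50.32/57.16 = 8.381 V.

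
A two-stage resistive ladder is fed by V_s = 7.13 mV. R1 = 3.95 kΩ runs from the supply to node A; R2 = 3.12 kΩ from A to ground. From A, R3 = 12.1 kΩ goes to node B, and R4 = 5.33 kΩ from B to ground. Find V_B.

Node A sees R2 in parallel with the series input of stage 2, R3 + R4 = 17.43 kΩ.
R2 ‖ (R3+R4) = 2.646 kΩ.
V_A = 7.13 × 2.646/(3.95 + 2.646) = 2.860 mV.
Stage 2 is unloaded, so V_B = V_A · R4/(R3+R4) = 2.860 × 5.33/17.43 = 0.8747 mV.

V_B ≈ 0.875 mV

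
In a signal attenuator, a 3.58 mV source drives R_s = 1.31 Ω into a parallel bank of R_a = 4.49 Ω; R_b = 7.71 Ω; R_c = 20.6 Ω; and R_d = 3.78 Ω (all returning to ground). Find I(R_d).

I ≈ 0.506 mA

Parallel bank: R_p = 1/(1/4.49 + 1/7.71 + 1/20.6 + 1/3.78) = 1.503 Ω.
Node voltage V_A = V_s · R_p/(R_s + R_p) = 3.58 × 0.5342 = 1.913 mV.
I(R_d) = V_A / R_d = 1.913/3.78 = 0.5060 mA.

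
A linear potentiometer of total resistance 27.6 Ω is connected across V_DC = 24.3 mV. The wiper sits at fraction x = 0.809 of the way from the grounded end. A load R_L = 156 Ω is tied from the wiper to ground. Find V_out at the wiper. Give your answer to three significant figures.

Split the track: R_lower = x·R_p = 22.33 Ω, R_upper = (1−x)·R_p = 5.272 Ω.
Lower segment in parallel with the load: 22.33 ‖ 156 = 19.53 Ω.
Loaded-divider output: V_out = 24.3 × 0.7875 = 19.14 mV.
(Unloaded: V_out = x·V_DC = 19.7 mV.)

V_out ≈ 19.1 mV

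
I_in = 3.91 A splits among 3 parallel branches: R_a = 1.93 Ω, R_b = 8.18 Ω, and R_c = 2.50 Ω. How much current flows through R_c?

I ≈ 1.50 A

Total conductance ΣG = 1/1.93 + 1/8.18 + 1/2.50 = 1.040 (units of 1/Ω).
R_c takes the fraction G_k/ΣG = 0.4000/1.040 = 0.3845, so I = 3.91 × 0.3845 = 1.503 A.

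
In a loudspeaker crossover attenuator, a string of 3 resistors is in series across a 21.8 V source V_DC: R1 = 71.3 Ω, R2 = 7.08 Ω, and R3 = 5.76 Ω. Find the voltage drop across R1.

Total series resistance ΣR = 71.3 + 7.08 + 5.76 = 84.14 Ω.
V = V_DC · R/ΣR = 21.8 × 0.8474 = 18.47 V.

V ≈ 18.5 V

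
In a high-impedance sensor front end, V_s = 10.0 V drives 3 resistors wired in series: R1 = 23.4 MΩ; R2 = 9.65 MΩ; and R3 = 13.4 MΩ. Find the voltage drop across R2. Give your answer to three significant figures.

Total series resistance ΣR = 23.4 + 9.65 + 13.4 = 46.45 MΩ.
By the voltage-divider rule, V = 10.0 × 9.650/46.45 = 2.078 V.

V ≈ 2.08 V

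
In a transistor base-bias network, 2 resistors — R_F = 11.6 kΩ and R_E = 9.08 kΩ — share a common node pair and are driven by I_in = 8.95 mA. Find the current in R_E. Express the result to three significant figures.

I ≈ 5.02 mA

Two-branch current divider: I_k = I_in · R_other/(R_1 + R_2).
So I = 8.95 × 11.6/20.68 = 5.020 mA.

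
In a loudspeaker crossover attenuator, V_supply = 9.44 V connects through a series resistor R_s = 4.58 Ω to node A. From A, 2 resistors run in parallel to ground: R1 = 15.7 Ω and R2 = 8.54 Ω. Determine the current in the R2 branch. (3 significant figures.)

I ≈ 0.605 A

Equivalent of the parallel group: R_p = 5.531 Ω.
V_A = 9.44 × 5.531/10.11 = 5.164 V.
I(R2) = V_A / R2 = 5.164/8.54 = 0.6047 A.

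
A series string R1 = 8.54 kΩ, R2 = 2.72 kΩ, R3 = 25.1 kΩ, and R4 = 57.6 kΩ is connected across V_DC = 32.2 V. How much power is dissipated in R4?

The common current is I = 32.2/93.96 = 0.3427 mA.
P = I²R = 0.1174 × 57.6 = 6.765 mW.

P ≈ 6.76 mW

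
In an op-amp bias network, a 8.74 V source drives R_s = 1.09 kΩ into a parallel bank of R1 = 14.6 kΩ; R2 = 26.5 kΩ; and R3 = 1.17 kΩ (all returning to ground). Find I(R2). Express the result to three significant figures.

Parallel bank: R_p = 1/(1/14.6 + 1/26.5 + 1/1.17) = 1.041 kΩ.
V_A = 8.74 × 1.041/2.131 = 4.269 V.
Branch current I = V_A/R2 = 4.269/26.5 = 0.1611 mA.

I ≈ 0.161 mA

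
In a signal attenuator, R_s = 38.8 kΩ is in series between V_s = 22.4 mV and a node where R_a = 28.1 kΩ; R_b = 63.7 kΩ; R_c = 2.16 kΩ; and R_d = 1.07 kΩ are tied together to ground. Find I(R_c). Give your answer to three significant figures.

Parallel bank: R_p = 1/(1/28.1 + 1/63.7 + 1/2.16 + 1/1.07) = 0.6902 kΩ.
V_A = 22.4 × 0.6902/39.49 = 0.3915 mV.
I(R_c) = V_A / R_c = 0.3915/2.16 = 0.1813 µA.
(Check via current divider: I_total = 0.5672 µA; share G_k/ΣG = 0.3195 → same result.)

I ≈ 0.181 µA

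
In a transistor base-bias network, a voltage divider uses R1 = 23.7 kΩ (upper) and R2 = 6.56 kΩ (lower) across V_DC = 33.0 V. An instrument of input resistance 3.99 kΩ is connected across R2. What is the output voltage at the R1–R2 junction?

V_out ≈ 3.13 V

First combine the lower leg with the load: R2 ‖ R_L = 2.481 kΩ.
Voltage divider with the loaded lower leg: V_out = 33.0 × 2.481/(23.7 + 2.481) = 33.0 × 0.09476 = 3.127 V.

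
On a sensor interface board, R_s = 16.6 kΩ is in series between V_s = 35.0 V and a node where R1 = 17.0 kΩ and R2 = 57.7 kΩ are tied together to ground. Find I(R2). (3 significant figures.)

I ≈ 0.268 mA

Parallel bank: R_p = 1/(1/17.0 + 1/57.7) = 13.13 kΩ.
Node voltage V_A = V_s · R_p/(R_s + R_p) = 35.0 × 0.4417 = 15.46 V.
Branch current I = V_A/R2 = 15.46/57.7 = 0.2679 mA.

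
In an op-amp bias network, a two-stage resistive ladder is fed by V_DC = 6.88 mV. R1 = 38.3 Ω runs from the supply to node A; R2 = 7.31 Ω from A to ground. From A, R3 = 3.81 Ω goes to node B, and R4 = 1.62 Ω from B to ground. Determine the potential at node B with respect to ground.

Node A sees R2 in parallel with the series input of stage 2, R3 + R4 = 5.430 Ω.
R2 ‖ (R3+R4) = 3.116 Ω.
So V_A = 6.88 × 0.07523 = 0.5176 mV.
Then the unloaded second divider: V_B = V_A × R4/(R3+R4) = 0.5176 × 0.2983 = 0.1544 mV.

V_B ≈ 0.154 mV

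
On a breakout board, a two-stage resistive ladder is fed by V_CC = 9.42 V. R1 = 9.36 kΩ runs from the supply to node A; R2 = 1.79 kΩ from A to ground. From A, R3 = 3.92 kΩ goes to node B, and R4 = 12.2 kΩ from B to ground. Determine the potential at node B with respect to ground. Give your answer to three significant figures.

V_B ≈ 1.05 V

Looking into the second stage from A: R3 + R4 = 16.12 kΩ appears in parallel with R2.
R2 ‖ (R3+R4) = 1.611 kΩ.
V_A = 9.42 × 1.611/(9.36 + 1.611) = 1.383 V.
V_B = V_A × 0.7568 = 1.047 V.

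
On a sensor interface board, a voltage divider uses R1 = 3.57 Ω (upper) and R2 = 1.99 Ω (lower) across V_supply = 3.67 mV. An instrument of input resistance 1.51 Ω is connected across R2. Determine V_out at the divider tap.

The load sits in parallel with R2, giving an effective lower resistance R2' = R2·R_L/(R2+R_L) = 0.8585 Ω.
Now apply the divider: V_out = 3.67 × 0.1939 = 0.7115 mV.

V_out ≈ 0.711 mV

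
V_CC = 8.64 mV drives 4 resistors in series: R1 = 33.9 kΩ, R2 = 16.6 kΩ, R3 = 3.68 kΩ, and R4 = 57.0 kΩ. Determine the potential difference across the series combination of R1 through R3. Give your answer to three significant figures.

V ≈ 4.21 mV

ΣR = 33.9 + 16.6 + 3.68 + 57.0 = 111.2 kΩ.
R_{R1..R3} = 33.9 + 16.6 + 3.68 = 54.18 kΩ.
V = V_CC · R/ΣR = 8.64 × 0.4873 = 4.210 mV.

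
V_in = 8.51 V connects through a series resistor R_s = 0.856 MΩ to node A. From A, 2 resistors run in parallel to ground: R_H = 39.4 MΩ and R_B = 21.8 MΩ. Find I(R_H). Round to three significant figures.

I ≈ 0.204 µA

Equivalent of the parallel group: R_p = 14.03 MΩ.
V_A by voltage divider: V_A = 8.51 × 14.03/(0.856 + 14.03) = 8.021 V.
I(R_H) = V_A / R_H = 8.021/39.4 = 0.2036 µA.
(Equivalently: I_total = 0.5715 µA, then current-divider fraction G_k/ΣG = 0.3562.)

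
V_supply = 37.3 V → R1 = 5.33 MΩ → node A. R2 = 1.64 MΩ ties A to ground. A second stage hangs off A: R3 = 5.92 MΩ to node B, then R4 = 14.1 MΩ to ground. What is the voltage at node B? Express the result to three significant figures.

Looking into the second stage from A: R3 + R4 = 20.02 MΩ appears in parallel with R2.
R2 ‖ (R3+R4) = 1.516 MΩ.
First divider: V_A = V_supply · 1.516/(5.33 + 1.516) = 8.259 V.
Stage 2 is unloaded, so V_B = V_A · R4/(R3+R4) = 8.259 × 14.1/20.02 = 5.817 V.

V_B ≈ 5.82 V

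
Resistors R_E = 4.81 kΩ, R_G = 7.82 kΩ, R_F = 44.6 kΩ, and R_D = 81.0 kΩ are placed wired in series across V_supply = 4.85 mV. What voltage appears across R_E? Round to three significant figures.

V ≈ 0.169 mV

ΣR = 4.81 + 7.82 + 44.6 + 81.0 = 138.2 kΩ.
By the voltage-divider rule, V = 4.85 × 4.810/138.2 = 0.1688 mV.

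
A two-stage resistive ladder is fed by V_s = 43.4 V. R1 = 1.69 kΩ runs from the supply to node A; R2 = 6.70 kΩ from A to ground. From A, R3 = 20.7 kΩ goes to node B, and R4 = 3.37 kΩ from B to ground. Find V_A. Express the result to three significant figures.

The second stage (R3 + R4 = 24.07 kΩ) loads node A in parallel with R2.
Effective lower resistance at A: R2 ‖ 24.07 = 5.241 kΩ.
V_A = 43.4 × 5.241/(1.69 + 5.241) = 32.82 V.

V_A ≈ 32.8 V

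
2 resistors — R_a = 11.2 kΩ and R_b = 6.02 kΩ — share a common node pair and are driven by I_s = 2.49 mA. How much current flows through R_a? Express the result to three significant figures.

I ≈ 0.870 mA

Two-branch current divider: I_k = I_s · R_other/(R_1 + R_2).
I(R_a) = 2.49 × 6.02/(11.2 + 6.02) = 2.49 × 0.3496 = 0.8705 mA.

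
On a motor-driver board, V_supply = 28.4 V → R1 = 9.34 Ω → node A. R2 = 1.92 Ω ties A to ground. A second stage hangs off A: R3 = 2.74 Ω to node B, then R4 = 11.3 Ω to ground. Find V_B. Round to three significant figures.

The second stage (R3 + R4 = 14.04 Ω) loads node A in parallel with R2.
R2 ‖ (R3+R4) = 1.689 Ω.
V_A = 28.4 × 1.689/(9.34 + 1.689) = 4.349 V.
Stage 2 is unloaded, so V_B = V_A · R4/(R3+R4) = 4.349 × 11.3/14.04 = 3.500 V.

V_B ≈ 3.50 V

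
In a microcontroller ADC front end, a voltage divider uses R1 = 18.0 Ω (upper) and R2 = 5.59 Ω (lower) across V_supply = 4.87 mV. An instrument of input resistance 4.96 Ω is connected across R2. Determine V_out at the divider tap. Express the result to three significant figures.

The load sits in parallel with R2, giving an effective lower resistance R2' = R2·R_L/(R2+R_L) = 2.628 Ω.
Then V_out = V_supply · R2'/(R1 + R2') = 4.87 × 2.628/20.63 = 0.6205 mV.
(Unloaded it would be 1.15 mV; the load pulls it down.)

V_out ≈ 0.620 mV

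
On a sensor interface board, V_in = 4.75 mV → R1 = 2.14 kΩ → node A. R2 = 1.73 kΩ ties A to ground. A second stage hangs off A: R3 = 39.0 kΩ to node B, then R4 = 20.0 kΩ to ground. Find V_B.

Node A sees R2 in parallel with the series input of stage 2, R3 + R4 = 59.00 kΩ.
R2 ‖ (R3+R4) = 1.681 kΩ.
V_A = 4.75 × 1.681/(2.14 + 1.681) = 2.090 mV.
V_B = V_A × 0.3390 = 0.7083 mV.

V_B ≈ 0.708 mV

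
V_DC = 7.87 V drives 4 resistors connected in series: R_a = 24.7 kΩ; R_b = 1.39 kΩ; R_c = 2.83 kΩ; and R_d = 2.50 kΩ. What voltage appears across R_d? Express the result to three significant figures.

Series total: ΣR = 24.7 + 1.39 + 2.83 + 2.50 = 31.42 kΩ.
By the voltage-divider rule, V = 7.87 × 2.500/31.42 = 0.6262 V.

V ≈ 0.626 V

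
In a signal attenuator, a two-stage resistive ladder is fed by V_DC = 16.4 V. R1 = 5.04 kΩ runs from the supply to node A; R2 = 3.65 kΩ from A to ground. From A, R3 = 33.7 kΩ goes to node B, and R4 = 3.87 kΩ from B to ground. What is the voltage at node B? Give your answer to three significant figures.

V_B ≈ 0.672 V

The second stage (R3 + R4 = 37.57 kΩ) loads node A in parallel with R2.
R2 ‖ (R3+R4) = 3.327 kΩ.
V_A = 16.4 × 3.327/(5.04 + 3.327) = 6.521 V.
V_B = V_A × 0.1030 = 0.6717 V.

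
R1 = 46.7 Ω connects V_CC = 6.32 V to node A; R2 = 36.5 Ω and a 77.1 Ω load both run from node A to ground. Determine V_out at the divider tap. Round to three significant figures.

V_out ≈ 2.19 V

First combine the lower leg with the load: R2 ‖ R_L = 24.77 Ω.
Now apply the divider: V_out = 6.32 × 0.3466 = 2.191 V.
(Unloaded it would be 2.77 V; the load pulls it down.)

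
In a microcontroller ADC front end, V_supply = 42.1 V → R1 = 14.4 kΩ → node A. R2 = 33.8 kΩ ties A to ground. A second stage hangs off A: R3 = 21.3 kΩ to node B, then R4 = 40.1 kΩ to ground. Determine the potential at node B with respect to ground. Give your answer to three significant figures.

Node A sees R2 in parallel with the series input of stage 2, R3 + R4 = 61.40 kΩ.
Effective lower resistance at A: R2 ‖ 61.40 = 21.80 kΩ.
First divider: V_A = V_supply · 21.80/(14.4 + 21.80) = 25.35 V.
Then the unloaded second divider: V_B = V_A × R4/(R3+R4) = 25.35 × 0.6531 = 16.56 V.

V_B ≈ 16.6 V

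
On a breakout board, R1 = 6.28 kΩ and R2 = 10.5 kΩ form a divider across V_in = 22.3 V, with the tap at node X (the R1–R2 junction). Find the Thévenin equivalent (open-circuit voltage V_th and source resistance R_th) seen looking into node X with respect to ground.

V_th ≈ 14.0 V, R_th ≈ 3.93 kΩ

Open-circuit (no load on X): V_th = V_in · R2/(R1 + R2) = 22.3 × 10.5/(6.280 + 10.5) = 13.95 V.
Zeroing V_in shorts the top of R1 to ground, so R_th = R1 ‖ R2 = 3.930 kΩ.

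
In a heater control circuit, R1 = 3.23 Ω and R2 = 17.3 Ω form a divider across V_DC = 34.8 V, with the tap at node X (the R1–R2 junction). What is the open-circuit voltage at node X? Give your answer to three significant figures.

With X open, the divider is unloaded: V_th = 34.8 × 17.3/20.53 = 29.32 V.

V_th ≈ 29.3 V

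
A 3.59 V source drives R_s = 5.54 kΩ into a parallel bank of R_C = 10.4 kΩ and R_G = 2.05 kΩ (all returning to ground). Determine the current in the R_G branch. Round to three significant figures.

Combine the parallel branches: R_p = (1/10.4 + 1/2.05)⁻¹ = 1.712 kΩ.
V_A = 3.59 × 1.712/7.252 = 0.8477 V.
Branch current I = V_A/R_G = 0.8477/2.05 = 0.4135 mA.

I ≈ 0.413 mA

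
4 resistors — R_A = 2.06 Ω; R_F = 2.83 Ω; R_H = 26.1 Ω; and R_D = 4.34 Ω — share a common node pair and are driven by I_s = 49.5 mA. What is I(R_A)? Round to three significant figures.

ΣG = 1/2.06 + 1/2.83 + 1/26.1 + 1/4.34 = 1.108.
By the current-divider rule, I = I_s · G_k/ΣG = 49.5 × 0.4383 = 21.70 mA.

I ≈ 21.7 mA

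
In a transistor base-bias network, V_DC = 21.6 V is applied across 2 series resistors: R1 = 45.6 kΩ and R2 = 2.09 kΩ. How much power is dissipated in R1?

P ≈ 9.35 mW

The common current is I = 21.6/47.69 = 0.4529 mA.
P(R1) = I²·R1 = (0.4529)² × 45.6 = 9.354 mW.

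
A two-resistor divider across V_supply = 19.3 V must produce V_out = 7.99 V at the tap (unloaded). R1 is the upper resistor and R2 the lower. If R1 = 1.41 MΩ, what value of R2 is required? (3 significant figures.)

The divider ratio is R2/(R1+R2) = 7.99/19.3 = 0.4140.
R2 = R1 · 0.4140/(1 − 0.4140) = 0.9961 MΩ.

R2 ≈ 0.996 MΩ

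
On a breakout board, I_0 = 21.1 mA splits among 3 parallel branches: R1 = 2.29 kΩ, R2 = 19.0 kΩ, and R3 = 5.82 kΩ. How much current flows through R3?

I ≈ 5.48 mA

Conductances: ΣG = 1/2.29 + 1/19.0 + 1/5.82 = 0.6611 (1/kΩ).
By the current-divider rule, I = I_0 · G_k/ΣG = 21.1 × 0.2599 = 5.484 mA.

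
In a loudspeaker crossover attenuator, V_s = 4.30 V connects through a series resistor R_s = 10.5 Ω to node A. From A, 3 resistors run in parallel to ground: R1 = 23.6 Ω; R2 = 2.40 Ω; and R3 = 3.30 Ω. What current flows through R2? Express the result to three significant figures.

I ≈ 0.199 A

Equivalent of the parallel group: R_p = 1.312 Ω.
V_A by voltage divider: V_A = 4.30 × 1.312/(10.5 + 1.312) = 0.4777 V.
Branch current I = V_A/R2 = 0.4777/2.40 = 0.1990 A.
(Equivalently: I_total = 0.3640 A, then current-divider fraction G_k/ΣG = 0.5468.)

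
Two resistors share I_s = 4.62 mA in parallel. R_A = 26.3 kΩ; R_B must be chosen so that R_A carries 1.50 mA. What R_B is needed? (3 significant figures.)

The fraction through R_A equals R_B/(R_A+R_B).
With f = 0.3247, R_B = R_A · f/(1−f) = 26.3 × 0.4808 = 12.64 kΩ.

R_B ≈ 12.6 kΩ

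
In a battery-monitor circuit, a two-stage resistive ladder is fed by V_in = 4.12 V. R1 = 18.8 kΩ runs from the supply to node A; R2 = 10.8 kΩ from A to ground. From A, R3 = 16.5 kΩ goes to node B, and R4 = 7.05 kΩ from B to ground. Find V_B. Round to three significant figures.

Looking into the second stage from A: R3 + R4 = 23.55 kΩ appears in parallel with R2.
Effective lower resistance at A: R2 ‖ 23.55 = 7.404 kΩ.
V_A = 4.12 × 7.404/(18.8 + 7.404) = 1.164 V.
Then the unloaded second divider: V_B = V_A × R4/(R3+R4) = 1.164 × 0.2994 = 0.3485 V.

V_B ≈ 0.349 V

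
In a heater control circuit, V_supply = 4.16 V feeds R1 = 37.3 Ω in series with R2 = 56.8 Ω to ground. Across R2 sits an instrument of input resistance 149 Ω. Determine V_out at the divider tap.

R2 ‖ R_L = (56.8 × 149)/(56.8 + 149) = 41.12 Ω.
Then V_out = V_supply · R2'/(R1 + R2') = 4.16 × 41.12/78.42 = 2.181 V.

V_out ≈ 2.18 V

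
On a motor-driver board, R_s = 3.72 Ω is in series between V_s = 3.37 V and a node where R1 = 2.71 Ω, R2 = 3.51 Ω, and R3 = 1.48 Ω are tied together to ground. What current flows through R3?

Equivalent of the parallel group: R_p = 0.7521 Ω.
V_A by voltage divider: V_A = 3.37 × 0.7521/(3.72 + 0.7521) = 0.5668 V.
Branch current I = V_A/R3 = 0.5668/1.48 = 0.3829 A.

I ≈ 0.383 A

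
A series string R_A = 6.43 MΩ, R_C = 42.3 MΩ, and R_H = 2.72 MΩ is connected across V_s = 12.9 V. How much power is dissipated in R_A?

P ≈ 0.404 µW

The common current is I = 12.9/51.45 = 0.2507 µA.
P = I²R = 0.06286 × 6.43 = 0.4042 µW.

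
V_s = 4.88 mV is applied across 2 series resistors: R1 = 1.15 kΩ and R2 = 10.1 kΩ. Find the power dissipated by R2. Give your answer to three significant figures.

P ≈ 1.90 nW

ΣR = 11.25 kΩ → I = 4.88/11.25 = 0.4338 µA.
P = I²R = 0.1882 × 10.1 = 1.900 nW.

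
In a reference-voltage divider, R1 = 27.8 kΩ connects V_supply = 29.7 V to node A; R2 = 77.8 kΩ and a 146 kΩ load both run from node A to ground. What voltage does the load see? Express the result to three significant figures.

First combine the lower leg with the load: R2 ‖ R_L = 50.75 kΩ.
Then V_out = V_supply · R2'/(R1 + R2') = 29.7 × 50.75/78.55 = 19.19 V.

V_out ≈ 19.2 V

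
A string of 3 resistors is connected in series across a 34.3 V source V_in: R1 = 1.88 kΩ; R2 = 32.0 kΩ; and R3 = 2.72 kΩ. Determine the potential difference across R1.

V ≈ 1.76 V

Total series resistance ΣR = 1.88 + 32.0 + 2.72 = 36.60 kΩ.
Voltage divider: V = V_in · (1.880 / 36.60) = 34.3 × 0.05137 = 1.762 V.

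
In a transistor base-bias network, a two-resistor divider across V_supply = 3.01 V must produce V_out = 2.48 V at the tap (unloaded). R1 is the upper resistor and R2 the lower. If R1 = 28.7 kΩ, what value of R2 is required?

V_out/V_supply = R2/(R1+R2) = 0.8239.
Rearranging, R2 = R1·k/(1−k) = 28.7 × 4.679 = 134.3 kΩ.

R2 ≈ 134 kΩ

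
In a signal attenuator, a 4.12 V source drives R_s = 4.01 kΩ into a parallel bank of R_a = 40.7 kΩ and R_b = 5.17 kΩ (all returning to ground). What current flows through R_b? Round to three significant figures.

I ≈ 0.425 mA

Equivalent of the parallel group: R_p = 4.587 kΩ.
V_A by voltage divider: V_A = 4.12 × 4.587/(4.01 + 4.587) = 2.198 V.
Branch current I = V_A/R_b = 2.198/5.17 = 0.4252 mA.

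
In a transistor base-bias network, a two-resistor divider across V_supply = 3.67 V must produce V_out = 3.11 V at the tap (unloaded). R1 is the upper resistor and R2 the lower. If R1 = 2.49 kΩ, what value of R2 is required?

The divider ratio is R2/(R1+R2) = 3.11/3.67 = 0.8474.
So R2 = R1 · V_out/(V_supply − V_out) = 2.49 × 3.11/(3.67 − 3.11) = 2.49 × 5.554 = 13.83 kΩ.

R2 ≈ 13.8 kΩ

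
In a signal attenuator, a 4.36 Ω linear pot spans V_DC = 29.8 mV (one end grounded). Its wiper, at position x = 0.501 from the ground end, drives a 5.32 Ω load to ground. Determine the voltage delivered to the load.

Split the track: R_lower = x·R_p = 2.184 Ω, R_upper = (1−x)·R_p = 2.176 Ω.
(x·R_p) ‖ R_L = 1.549 Ω.
Loaded-divider output: V_out = 29.8 × 0.4158 = 12.39 mV.
(Unloaded: V_out = x·V_DC = 14.9 mV.)

V_out ≈ 12.4 mV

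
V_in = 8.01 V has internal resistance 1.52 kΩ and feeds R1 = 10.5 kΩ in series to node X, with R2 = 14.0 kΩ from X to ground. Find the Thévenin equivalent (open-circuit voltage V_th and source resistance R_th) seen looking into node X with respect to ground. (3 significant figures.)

V_th ≈ 4.31 V, R_th ≈ 6.47 kΩ

R1' = 1.52 + 10.5 = 12.02 kΩ (source resistance + R1).
With X open, the divider is unloaded: V_th = 8.01 × 14.0/26.02 = 4.310 V.
Looking into X with the source shorted: R_th = R1'·R2/(R1'+R2) = 12.02 × 14.0/26.02 = 6.467 kΩ.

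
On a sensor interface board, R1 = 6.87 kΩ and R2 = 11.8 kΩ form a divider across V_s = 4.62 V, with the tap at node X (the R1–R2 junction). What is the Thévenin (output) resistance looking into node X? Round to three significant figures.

Zeroing V_s shorts the top of R1 to ground, so R_th = R1 ‖ R2 = 4.342 kΩ.

R_th ≈ 4.34 kΩ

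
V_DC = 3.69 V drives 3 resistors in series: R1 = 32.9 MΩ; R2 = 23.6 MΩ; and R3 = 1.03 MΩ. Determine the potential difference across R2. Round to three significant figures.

Series total: ΣR = 32.9 + 23.6 + 1.03 = 57.53 MΩ.
By the voltage-divider rule, V = 3.69 × 23.60/57.53 = 1.514 V.

V ≈ 1.51 V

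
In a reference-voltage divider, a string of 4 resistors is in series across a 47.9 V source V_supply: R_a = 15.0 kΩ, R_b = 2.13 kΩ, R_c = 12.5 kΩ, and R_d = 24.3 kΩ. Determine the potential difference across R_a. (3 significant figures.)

Series total: ΣR = 15.0 + 2.13 + 12.5 + 24.3 = 53.93 kΩ.
V = V_supply · R/ΣR = 47.9 × 0.2781 = 13.32 V.

V ≈ 13.3 V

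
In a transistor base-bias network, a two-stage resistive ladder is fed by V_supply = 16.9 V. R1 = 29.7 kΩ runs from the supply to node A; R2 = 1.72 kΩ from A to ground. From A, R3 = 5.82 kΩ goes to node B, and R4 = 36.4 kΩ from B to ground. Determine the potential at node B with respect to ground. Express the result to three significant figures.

V_B ≈ 0.768 V

The second stage (R3 + R4 = 42.22 kΩ) loads node A in parallel with R2.
Effective lower resistance at A: R2 ‖ 42.22 = 1.653 kΩ.
So V_A = 16.9 × 0.05271 = 0.8908 V.
Stage 2 is unloaded, so V_B = V_A · R4/(R3+R4) = 0.8908 × 36.4/42.22 = 0.7680 V.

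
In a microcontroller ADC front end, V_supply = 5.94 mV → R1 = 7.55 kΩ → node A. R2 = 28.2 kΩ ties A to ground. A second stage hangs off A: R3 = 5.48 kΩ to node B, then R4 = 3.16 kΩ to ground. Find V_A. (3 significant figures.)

Node A sees R2 in parallel with the series input of stage 2, R3 + R4 = 8.640 kΩ.
Effective lower resistance at A: R2 ‖ 8.640 = 6.614 kΩ.
V_A = 5.94 × 6.614/(7.55 + 6.614) = 2.774 mV.

V_A ≈ 2.77 mV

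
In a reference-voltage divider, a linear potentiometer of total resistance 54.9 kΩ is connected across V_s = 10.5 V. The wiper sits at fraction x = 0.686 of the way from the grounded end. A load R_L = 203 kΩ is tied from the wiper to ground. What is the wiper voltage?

The pot divides into 17.24 kΩ above the wiper and 37.66 kΩ below.
Lower segment in parallel with the load: 37.66 ‖ 203 = 31.77 kΩ.
Loaded-divider output: V_out = 10.5 × 0.6482 = 6.806 V.
(Unloaded: V_out = x·V_s = 7.20 V.)

V_out ≈ 6.81 V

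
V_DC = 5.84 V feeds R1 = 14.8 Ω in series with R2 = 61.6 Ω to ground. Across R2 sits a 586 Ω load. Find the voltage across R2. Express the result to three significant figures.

V_out ≈ 4.61 V

R2 ‖ R_L = (61.6 × 586)/(61.6 + 586) = 55.74 Ω.
Now apply the divider: V_out = 5.84 × 0.7902 = 4.615 V.
(Unloaded it would be 4.71 V; the load pulls it down.)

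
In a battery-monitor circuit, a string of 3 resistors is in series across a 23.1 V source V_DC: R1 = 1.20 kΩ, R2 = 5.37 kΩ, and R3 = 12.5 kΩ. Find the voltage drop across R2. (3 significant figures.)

V ≈ 6.50 V

ΣR = 1.20 + 5.37 + 12.5 = 19.07 kΩ.
V = V_DC · R/ΣR = 23.1 × 0.2816 = 6.505 V.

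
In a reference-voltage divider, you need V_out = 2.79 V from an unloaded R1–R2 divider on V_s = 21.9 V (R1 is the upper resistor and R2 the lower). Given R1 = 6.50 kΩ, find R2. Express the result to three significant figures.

V_out/V_s = R2/(R1+R2) = 0.1274.
So R2 = R1 · V_out/(V_s − V_out) = 6.50 × 2.79/(21.9 − 2.79) = 6.50 × 0.1460 = 0.9490 kΩ.

R2 ≈ 0.949 kΩ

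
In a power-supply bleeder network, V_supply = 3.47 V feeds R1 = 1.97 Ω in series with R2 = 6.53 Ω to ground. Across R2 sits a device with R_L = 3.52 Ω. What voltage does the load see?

The load sits in parallel with R2, giving an effective lower resistance R2' = R2·R_L/(R2+R_L) = 2.287 Ω.
Voltage divider with the loaded lower leg: V_out = 3.47 × 2.287/(1.97 + 2.287) = 3.47 × 0.5372 = 1.864 V.

V_out ≈ 1.86 V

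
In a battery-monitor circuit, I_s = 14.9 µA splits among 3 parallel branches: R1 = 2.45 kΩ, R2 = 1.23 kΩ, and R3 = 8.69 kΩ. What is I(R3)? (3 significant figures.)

Conductances: ΣG = 1/2.45 + 1/1.23 + 1/8.69 = 1.336 (1/kΩ).
R3 takes the fraction G_k/ΣG = 0.1151/1.336 = 0.08612, so I = 14.9 × 0.08612 = 1.283 µA.

I ≈ 1.28 µA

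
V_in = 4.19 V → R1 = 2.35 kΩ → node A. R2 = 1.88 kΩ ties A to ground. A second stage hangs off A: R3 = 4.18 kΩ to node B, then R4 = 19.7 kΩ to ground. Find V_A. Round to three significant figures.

Node A sees R2 in parallel with the series input of stage 2, R3 + R4 = 23.88 kΩ.
R2 ‖ (R3+R4) = 1.743 kΩ.
So V_A = 4.19 × 0.4258 = 1.784 V.

V_A ≈ 1.78 V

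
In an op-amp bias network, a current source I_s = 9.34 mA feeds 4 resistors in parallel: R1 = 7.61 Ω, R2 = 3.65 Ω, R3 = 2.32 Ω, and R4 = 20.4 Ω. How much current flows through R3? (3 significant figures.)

I ≈ 4.55 mA

Total conductance ΣG = 1/7.61 + 1/3.65 + 1/2.32 + 1/20.4 = 0.8854 (units of 1/Ω).
R3 takes the fraction G_k/ΣG = 0.4310/0.8854 = 0.4868, so I = 9.34 × 0.4868 = 4.547 mA.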